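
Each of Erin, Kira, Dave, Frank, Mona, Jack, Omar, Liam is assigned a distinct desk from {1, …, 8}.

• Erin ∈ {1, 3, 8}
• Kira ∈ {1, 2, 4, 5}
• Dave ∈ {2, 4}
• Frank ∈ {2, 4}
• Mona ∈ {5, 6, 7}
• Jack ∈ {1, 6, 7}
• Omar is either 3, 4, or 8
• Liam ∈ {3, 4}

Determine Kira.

5

The 2 variables Dave and Frank are confined to {2, 4}, which locks those values in; drop them from Kira, Omar, Liam.
Liam must be 3 (only option left). Remove 3 from Erin, Omar.
Omar has just one choice, so Omar = 8. So Erin can't be 8.
Erin must be 1 (only option left). Eliminate 1 elsewhere: Kira, Jack.
So Kira = 5.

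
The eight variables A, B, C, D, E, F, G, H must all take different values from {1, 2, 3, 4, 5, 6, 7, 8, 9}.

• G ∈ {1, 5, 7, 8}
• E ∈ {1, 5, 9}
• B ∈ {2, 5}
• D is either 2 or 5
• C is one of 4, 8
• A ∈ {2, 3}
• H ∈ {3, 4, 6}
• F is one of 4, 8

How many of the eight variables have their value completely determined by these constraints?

B and D between them cover only {2, 5} — a naked pair. Remove those values from A, E, G.
A's domain is down to {3}, so A = 3. So H can't be 3.
C and F between them cover only {4, 8} — a naked pair. Remove those values from G, H.
H has just one choice, so H = 6.
Determined: A=3, H=6. The other variables each still have more than one consistent value. That makes 2.

2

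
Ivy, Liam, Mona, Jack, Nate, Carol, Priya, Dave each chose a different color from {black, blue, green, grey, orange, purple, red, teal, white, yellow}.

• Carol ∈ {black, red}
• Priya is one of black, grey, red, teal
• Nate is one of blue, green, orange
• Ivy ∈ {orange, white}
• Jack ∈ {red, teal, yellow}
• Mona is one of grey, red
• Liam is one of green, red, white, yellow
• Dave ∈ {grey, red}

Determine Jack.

Mona and Dave between them cover only {grey, red} — a naked pair. Remove those values from Liam, Jack, Carol, Priya.
Carol's domain is down to {black}, so Carol = black. So Priya can't be black.
That leaves Priya = teal. Eliminate teal elsewhere: Jack.
So Jack = yellow.

yellow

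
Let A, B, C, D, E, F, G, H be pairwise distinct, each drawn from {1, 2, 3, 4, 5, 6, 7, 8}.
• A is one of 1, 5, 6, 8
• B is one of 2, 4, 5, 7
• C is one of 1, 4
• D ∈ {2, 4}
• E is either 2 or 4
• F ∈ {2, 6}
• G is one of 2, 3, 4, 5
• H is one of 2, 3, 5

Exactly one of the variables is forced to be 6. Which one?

F

Among the 8 variables, 7 fits only B (and all 8 values in {1, 2, 3, 4, 5, 6, 7, 8} must be used), so B = 7.
Among the 7 still-open variables, 8 fits only A (and all 7 values in {1, 2, 3, 4, 5, 6, 8} must be used), so A = 8.
The 6 still-open variables draw from only 6 values {1, 2, 3, 4, 5, 6}, so each is used; only C can be 1, hence C = 1.
Among the 5 still-open variables, 6 fits only F (and all 5 values in {2, 3, 4, 5, 6} must be used), so F = 6.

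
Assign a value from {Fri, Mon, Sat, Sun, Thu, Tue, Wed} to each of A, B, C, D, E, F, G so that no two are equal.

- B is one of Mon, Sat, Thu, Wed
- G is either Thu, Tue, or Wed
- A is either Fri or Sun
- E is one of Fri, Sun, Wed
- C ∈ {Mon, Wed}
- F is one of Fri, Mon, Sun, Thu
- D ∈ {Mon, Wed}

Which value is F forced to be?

Among the 7 variables, Sat fits only B (and all 7 values in {Fri, Mon, Sat, Sun, Thu, Tue, Wed} must be used), so B = Sat.
Among the 6 still-open variables, Tue fits only G (and all 6 values in {Fri, Mon, Sun, Thu, Tue, Wed} must be used), so G = Tue.
Among the 5 still-open variables, Thu fits only F (and all 5 values in {Fri, Mon, Sun, Thu, Wed} must be used), so F = Thu.

Thu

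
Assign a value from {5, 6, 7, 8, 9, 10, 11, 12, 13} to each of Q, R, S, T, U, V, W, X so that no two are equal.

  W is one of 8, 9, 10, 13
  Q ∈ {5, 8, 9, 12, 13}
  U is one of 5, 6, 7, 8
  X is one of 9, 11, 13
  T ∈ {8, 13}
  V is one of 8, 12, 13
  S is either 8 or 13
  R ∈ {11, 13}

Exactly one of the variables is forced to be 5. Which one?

Q

S and T between them cover only {8, 13} — a naked pair. Remove those values from Q, R, U, V, W, X.
R's domain is down to {11}, so R = 11. Strike 11 from X.
V has just one choice, so V = 12. So Q can't be 12.
That leaves X = 9. Strike 9 from Q, W.
So 5 goes to Q.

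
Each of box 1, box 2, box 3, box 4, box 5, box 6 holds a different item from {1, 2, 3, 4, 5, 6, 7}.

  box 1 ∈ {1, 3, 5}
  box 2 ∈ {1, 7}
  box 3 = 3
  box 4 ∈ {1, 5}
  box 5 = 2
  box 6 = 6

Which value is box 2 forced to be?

7

box 3 must be 3 (only option left). Remove 3 from box 1.
box 5 has just one choice, so box 5 = 2.
That leaves box 6 = 6.
Among the 3 still-open variables, 7 fits only box 2 (and all 3 values in {1, 5, 7} must be used), so box 2 = 7.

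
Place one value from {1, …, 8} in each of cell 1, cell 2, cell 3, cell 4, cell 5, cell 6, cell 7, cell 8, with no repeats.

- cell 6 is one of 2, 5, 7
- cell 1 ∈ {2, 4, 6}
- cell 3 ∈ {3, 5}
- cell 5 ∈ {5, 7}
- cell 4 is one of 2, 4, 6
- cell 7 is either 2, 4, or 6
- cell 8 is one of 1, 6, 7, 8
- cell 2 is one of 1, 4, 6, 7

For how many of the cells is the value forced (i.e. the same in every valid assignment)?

3

The 8 variables together cover exactly {1, 2, 3, 4, 5, 6, 7, 8} — 8 values for 8 variables — and 3 appears only in cell 3's list, so cell 3 = 3.
The 7 still-open variables together cover exactly {1, 2, 4, 5, 6, 7, 8} — 7 values for 7 variables — and 8 appears only in cell 8's list, so cell 8 = 8.
The 6 still-open variables draw from only 6 values {1, 2, 4, 5, 6, 7}, so each is used; only cell 2 can be 1, hence cell 2 = 1.
The 3 variables cell 1, cell 4, cell 7 are confined to {2, 4, 6}, which locks those values in; drop them from cell 6.
Determined: cell 2=1, cell 3=3, cell 8=8. The other cells each still have more than one consistent value. That makes 3.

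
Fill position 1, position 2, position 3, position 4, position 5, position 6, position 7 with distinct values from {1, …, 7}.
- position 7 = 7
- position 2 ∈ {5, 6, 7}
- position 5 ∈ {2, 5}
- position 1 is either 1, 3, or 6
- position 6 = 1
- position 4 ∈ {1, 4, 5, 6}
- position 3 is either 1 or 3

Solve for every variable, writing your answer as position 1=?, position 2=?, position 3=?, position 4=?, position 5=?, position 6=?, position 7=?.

position 6 must be 1 (only option left). So position 1, position 3, position 4 can't be 1.
position 7's domain is down to {7}, so position 7 = 7. Strike 7 from position 2.
position 3 has just one choice, so position 3 = 3. Strike 3 from position 1.
position 1's domain is down to {6}, so position 1 = 6. Remove 6 from position 2, position 4.
position 2's domain is down to {5}, so position 2 = 5. Remove 5 from position 4, position 5.
position 4 must be 4 (only option left).
position 5 must be 2 (only option left).

position 1=6, position 2=5, position 3=3, position 4=4, position 5=2, position 6=1, position 7=7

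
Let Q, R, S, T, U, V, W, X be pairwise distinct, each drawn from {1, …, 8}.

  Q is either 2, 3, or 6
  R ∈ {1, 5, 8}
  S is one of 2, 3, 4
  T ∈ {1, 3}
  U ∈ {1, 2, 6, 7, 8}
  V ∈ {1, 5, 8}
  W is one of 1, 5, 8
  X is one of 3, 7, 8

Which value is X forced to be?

7

The 8 variables draw from only 8 values {1, 2, 3, 4, 5, 6, 7, 8}, so each is used; only S can be 4, hence S = 4.
R, V, W between them cover only {1, 5, 8} — a naked triple. Remove those values from T, U, X.
T has just one choice, so T = 3. So Q, X can't be 3.
So X = 7.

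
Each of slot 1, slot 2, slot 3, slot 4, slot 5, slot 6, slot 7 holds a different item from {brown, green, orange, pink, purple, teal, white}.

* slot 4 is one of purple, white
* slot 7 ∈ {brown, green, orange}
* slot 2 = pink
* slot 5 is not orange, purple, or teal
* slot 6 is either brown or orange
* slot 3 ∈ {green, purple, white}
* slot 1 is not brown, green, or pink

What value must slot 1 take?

teal

slot 2's domain is down to {pink}, so slot 2 = pink. Eliminate pink elsewhere: slot 5.
Among the 6 still-open variables, teal fits only slot 1 (and all 6 values in {brown, green, orange, purple, teal, white} must be used), so slot 1 = teal.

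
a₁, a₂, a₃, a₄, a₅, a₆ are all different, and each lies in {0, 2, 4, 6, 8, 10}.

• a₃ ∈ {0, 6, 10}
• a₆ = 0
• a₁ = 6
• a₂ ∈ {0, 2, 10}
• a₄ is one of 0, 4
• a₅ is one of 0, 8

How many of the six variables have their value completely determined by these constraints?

a₁ has just one choice, so a₁ = 6. Eliminate 6 elsewhere: a₃.
a₆'s domain is down to {0}, so a₆ = 0. Remove 0 from a₂, a₃, a₄, a₅.
a₃ has just one choice, so a₃ = 10. Strike 10 from a₂.
a₄ must be 4 (only option left).
a₅ must be 8 (only option left).
a₂ must be 2 (only option left).
Every variable is fixed: a₁=6, a₂=2, a₃=10, a₄=4, a₅=8, a₆=0. That makes 6.

6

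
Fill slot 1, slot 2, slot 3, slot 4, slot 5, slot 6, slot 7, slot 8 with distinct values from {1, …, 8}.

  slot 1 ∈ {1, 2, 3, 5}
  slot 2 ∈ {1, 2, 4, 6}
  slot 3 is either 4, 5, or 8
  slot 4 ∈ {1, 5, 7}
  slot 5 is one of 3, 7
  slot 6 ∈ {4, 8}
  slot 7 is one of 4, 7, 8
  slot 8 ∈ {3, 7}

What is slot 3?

The 8 variables draw from only 8 values {1, 2, 3, 4, 5, 6, 7, 8}, so each is used; only slot 2 can be 6, hence slot 2 = 6.
The 7 still-open variables together cover exactly {1, 2, 3, 4, 5, 7, 8} — 7 values for 7 variables — and 2 appears only in slot 1's list, so slot 1 = 2.
The 6 still-open variables together cover exactly {1, 3, 4, 5, 7, 8} — 6 values for 6 variables — and 1 appears only in slot 4's list, so slot 4 = 1.
The 5 still-open variables together cover exactly {3, 4, 5, 7, 8} — 5 values for 5 variables — and 5 appears only in slot 3's list, so slot 3 = 5.

5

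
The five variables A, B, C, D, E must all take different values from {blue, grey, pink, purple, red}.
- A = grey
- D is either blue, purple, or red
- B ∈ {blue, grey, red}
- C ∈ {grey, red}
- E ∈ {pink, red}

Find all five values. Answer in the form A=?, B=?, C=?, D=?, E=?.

A=grey, B=blue, C=red, D=purple, E=pink

A has just one choice, so A = grey. So B, C can't be grey.
That leaves C = red. Strike red from B, D, E.
E's domain is down to {pink}, so E = pink.
B's domain is down to {blue}, so B = blue. Strike blue from D.
D must be purple (only option left).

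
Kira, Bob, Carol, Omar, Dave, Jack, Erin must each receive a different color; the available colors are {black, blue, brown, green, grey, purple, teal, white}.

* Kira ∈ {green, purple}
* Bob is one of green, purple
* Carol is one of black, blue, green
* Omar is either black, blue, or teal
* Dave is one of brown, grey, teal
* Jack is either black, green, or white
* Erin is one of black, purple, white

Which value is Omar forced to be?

Kira and Bob share exactly the 2 values {green, purple}; by pigeonhole those values go to them, so strike green, purple from Carol, Jack, Erin.
Jack and Erin share exactly the 2 values {black, white}; by pigeonhole those values go to them, so strike black, white from Carol, Omar.
Carol must be blue (only option left). So Omar can't be blue.
So Omar = teal.

teal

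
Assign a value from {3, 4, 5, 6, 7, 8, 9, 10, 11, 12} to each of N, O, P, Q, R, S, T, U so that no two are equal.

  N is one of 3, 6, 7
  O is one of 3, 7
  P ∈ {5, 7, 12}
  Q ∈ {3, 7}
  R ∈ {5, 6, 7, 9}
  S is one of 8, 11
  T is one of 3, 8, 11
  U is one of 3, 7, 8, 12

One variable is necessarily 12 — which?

The 8 variables draw from only 8 values {3, 5, 6, 7, 8, 9, 11, 12}, so each is used; only R can be 9, hence R = 9.
The 7 still-open variables draw from only 7 values {3, 5, 6, 7, 8, 11, 12}, so each is used; only P can be 5, hence P = 5.
The 6 still-open variables draw from only 6 values {3, 6, 7, 8, 11, 12}, so each is used; only N can be 6, hence N = 6.
The 5 still-open variables draw from only 5 values {3, 7, 8, 11, 12}, so each is used; only U can be 12, hence U = 12.

U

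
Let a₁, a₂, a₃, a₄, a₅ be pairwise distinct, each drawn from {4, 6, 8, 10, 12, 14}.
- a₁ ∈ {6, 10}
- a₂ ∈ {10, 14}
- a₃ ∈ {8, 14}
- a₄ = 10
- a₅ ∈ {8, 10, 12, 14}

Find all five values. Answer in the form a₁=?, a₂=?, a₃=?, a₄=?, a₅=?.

a₄ must be 10 (only option left). So a₁, a₂, a₅ can't be 10.
a₁ must be 6 (only option left).
a₂'s domain is down to {14}, so a₂ = 14. Eliminate 14 elsewhere: a₃, a₅.
a₃'s domain is down to {8}, so a₃ = 8. So a₅ can't be 8.
a₅'s domain is down to {12}, so a₅ = 12.

a₁=6, a₂=14, a₃=8, a₄=10, a₅=12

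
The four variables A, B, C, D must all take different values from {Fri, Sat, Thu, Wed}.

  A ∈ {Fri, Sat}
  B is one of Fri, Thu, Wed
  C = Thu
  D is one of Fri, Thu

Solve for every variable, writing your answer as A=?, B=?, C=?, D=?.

A=Sat, B=Wed, C=Thu, D=Fri

C must be Thu (only option left). Remove Thu from B, D.
D's domain is down to {Fri}, so D = Fri. Strike Fri from A, B.
That leaves A = Sat.
That leaves B = Wed.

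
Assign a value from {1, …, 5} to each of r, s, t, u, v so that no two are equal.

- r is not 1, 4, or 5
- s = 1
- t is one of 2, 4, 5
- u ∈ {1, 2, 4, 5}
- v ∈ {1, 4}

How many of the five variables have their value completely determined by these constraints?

3

s's domain is down to {1}, so s = 1. Remove 1 from u, v.
v's domain is down to {4}, so v = 4. Strike 4 from t, u.
Among the 3 still-open variables, 3 fits only r (and all 3 values in {2, 3, 5} must be used), so r = 3.
Determined: r=3, s=1, v=4. The other variables each still have more than one consistent value. That makes 3.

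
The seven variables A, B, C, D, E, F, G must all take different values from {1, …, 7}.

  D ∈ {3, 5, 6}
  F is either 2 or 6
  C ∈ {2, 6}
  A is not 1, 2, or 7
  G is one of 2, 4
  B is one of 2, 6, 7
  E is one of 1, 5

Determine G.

The 7 variables together cover exactly {1, 2, 3, 4, 5, 6, 7} — 7 values for 7 variables — and 1 appears only in E's list, so E = 1.
The 6 still-open variables draw from only 6 values {2, 3, 4, 5, 6, 7}, so each is used; only B can be 7, hence B = 7.
The 2 variables C and F are confined to {2, 6}, which locks those values in; drop them from A, D, G.
So G = 4.

4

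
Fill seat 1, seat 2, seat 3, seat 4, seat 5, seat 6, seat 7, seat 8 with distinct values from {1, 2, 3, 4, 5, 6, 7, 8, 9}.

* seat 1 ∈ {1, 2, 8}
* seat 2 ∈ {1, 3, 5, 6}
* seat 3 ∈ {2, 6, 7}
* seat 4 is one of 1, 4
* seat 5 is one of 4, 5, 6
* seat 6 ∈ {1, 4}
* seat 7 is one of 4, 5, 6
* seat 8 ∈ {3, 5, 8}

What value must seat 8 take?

Among the 8 variables, 7 fits only seat 3 (and all 8 values in {1, 2, 3, 4, 5, 6, 7, 8} must be used), so seat 3 = 7.
The 7 still-open variables together cover exactly {1, 2, 3, 4, 5, 6, 8} — 7 values for 7 variables — and 2 appears only in seat 1's list, so seat 1 = 2.
Among the 6 still-open variables, 8 fits only seat 8 (and all 6 values in {1, 3, 4, 5, 6, 8} must be used), so seat 8 = 8.

8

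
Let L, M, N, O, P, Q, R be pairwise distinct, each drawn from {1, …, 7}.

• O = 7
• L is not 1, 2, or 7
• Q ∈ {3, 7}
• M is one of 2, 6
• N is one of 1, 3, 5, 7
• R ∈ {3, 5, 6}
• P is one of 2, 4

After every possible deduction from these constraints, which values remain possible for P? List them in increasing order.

2, 4

O has just one choice, so O = 7. Remove 7 from N, Q.
Q must be 3 (only option left). Strike 3 from L, N, R.
The 5 still-open variables draw from only 5 values {1, 2, 4, 5, 6}, so each is used; only N can be 1, hence N = 1.
No further eliminations apply; P can still be any of 2, 4.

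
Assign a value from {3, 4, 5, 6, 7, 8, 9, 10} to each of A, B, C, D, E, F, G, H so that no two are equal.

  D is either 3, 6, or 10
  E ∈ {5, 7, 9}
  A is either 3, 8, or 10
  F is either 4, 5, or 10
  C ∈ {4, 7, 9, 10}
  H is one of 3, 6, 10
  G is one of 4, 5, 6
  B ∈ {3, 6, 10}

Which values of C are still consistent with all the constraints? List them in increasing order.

Among the 8 variables, 8 fits only A (and all 8 values in {3, 4, 5, 6, 7, 8, 9, 10} must be used), so A = 8.
B, D, H between them cover only {3, 6, 10} — a naked triple. Remove those values from C, F, G.
F and G between them cover only {4, 5} — a naked pair. Remove those values from C, E.
No further eliminations apply; C can still be any of 7, 9.

7, 9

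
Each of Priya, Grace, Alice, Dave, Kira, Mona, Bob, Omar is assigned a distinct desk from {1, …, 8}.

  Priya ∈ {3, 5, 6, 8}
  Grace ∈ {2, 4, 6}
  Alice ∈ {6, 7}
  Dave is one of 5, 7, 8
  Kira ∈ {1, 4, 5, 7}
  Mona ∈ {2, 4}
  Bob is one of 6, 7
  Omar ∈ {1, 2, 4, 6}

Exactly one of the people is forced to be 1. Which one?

Omar

The 8 variables draw from only 8 values {1, 2, 3, 4, 5, 6, 7, 8}, so each is used; only Priya can be 3, hence Priya = 3.
The 7 still-open variables draw from only 7 values {1, 2, 4, 5, 6, 7, 8}, so each is used; only Dave can be 8, hence Dave = 8.
The 6 still-open variables together cover exactly {1, 2, 4, 5, 6, 7} — 6 values for 6 variables — and 5 appears only in Kira's list, so Kira = 5.
The 5 still-open variables draw from only 5 values {1, 2, 4, 6, 7}, so each is used; only Omar can be 1, hence Omar = 1.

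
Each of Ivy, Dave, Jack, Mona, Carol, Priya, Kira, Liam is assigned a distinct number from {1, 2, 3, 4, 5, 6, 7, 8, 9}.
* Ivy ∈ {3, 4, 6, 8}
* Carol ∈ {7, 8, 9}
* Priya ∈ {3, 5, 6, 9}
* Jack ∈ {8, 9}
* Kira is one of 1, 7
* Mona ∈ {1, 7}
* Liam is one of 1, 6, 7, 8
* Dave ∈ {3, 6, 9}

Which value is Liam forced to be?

The 8 variables together cover exactly {1, 3, 4, 5, 6, 7, 8, 9} — 8 values for 8 variables — and 4 appears only in Ivy's list, so Ivy = 4.
The 7 still-open variables draw from only 7 values {1, 3, 5, 6, 7, 8, 9}, so each is used; only Priya can be 5, hence Priya = 5.
Among the 6 still-open variables, 3 fits only Dave (and all 6 values in {1, 3, 6, 7, 8, 9} must be used), so Dave = 3.
The 5 still-open variables together cover exactly {1, 6, 7, 8, 9} — 5 values for 5 variables — and 6 appears only in Liam's list, so Liam = 6.

6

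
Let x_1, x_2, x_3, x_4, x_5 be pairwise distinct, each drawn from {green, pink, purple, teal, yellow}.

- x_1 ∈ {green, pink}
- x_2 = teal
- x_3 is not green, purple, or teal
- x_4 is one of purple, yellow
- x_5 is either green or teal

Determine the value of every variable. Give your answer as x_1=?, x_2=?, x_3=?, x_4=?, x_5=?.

x_2 must be teal (only option left). Eliminate teal elsewhere: x_5.
That leaves x_5 = green. So x_1 can't be green.
That leaves x_1 = pink. Remove pink from x_3.
x_3's domain is down to {yellow}, so x_3 = yellow. Strike yellow from x_4.
That leaves x_4 = purple.

x_1=pink, x_2=teal, x_3=yellow, x_4=purple, x_5=green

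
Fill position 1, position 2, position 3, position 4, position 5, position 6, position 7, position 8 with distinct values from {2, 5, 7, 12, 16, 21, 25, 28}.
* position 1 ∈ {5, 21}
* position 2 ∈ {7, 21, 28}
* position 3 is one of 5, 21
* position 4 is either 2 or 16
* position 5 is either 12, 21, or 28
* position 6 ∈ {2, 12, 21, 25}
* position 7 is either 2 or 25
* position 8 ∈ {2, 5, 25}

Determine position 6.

The 8 variables draw from only 8 values {2, 5, 7, 12, 16, 21, 25, 28}, so each is used; only position 2 can be 7, hence position 2 = 7.
The 7 still-open variables draw from only 7 values {2, 5, 12, 16, 21, 25, 28}, so each is used; only position 4 can be 16, hence position 4 = 16.
The 6 still-open variables together cover exactly {2, 5, 12, 21, 25, 28} — 6 values for 6 variables — and 28 appears only in position 5's list, so position 5 = 28.
The 5 still-open variables draw from only 5 values {2, 5, 12, 21, 25}, so each is used; only position 6 can be 12, hence position 6 = 12.

12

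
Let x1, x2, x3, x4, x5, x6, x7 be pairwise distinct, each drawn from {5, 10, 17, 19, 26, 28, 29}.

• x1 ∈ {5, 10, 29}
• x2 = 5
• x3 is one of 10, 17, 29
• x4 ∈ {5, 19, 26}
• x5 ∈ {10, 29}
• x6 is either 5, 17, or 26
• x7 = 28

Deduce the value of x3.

17

x2's domain is down to {5}, so x2 = 5. Remove 5 from x1, x4, x6.
x7 must be 28 (only option left).
Among the 5 still-open variables, 19 fits only x4 (and all 5 values in {10, 17, 19, 26, 29} must be used), so x4 = 19.
The 4 still-open variables together cover exactly {10, 17, 26, 29} — 4 values for 4 variables — and 26 appears only in x6's list, so x6 = 26.
The 3 still-open variables together cover exactly {10, 17, 29} — 3 values for 3 variables — and 17 appears only in x3's list, so x3 = 17.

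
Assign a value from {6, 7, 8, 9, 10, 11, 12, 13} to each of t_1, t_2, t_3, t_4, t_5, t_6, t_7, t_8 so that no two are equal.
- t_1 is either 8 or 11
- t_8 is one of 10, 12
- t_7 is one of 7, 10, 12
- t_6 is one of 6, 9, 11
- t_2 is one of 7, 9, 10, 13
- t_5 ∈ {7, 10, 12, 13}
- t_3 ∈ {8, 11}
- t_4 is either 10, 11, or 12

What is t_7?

7

The 8 variables together cover exactly {6, 7, 8, 9, 10, 11, 12, 13} — 8 values for 8 variables — and 6 appears only in t_6's list, so t_6 = 6.
Among the 7 still-open variables, 9 fits only t_2 (and all 7 values in {7, 8, 9, 10, 11, 12, 13} must be used), so t_2 = 9.
The 6 still-open variables together cover exactly {7, 8, 10, 11, 12, 13} — 6 values for 6 variables — and 13 appears only in t_5's list, so t_5 = 13.
The 5 still-open variables draw from only 5 values {7, 8, 10, 11, 12}, so each is used; only t_7 can be 7, hence t_7 = 7.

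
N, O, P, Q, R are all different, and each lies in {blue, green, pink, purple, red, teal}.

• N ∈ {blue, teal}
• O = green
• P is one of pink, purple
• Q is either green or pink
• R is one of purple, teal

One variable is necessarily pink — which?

O has just one choice, so O = green. Remove green from Q.
So pink goes to Q.

Q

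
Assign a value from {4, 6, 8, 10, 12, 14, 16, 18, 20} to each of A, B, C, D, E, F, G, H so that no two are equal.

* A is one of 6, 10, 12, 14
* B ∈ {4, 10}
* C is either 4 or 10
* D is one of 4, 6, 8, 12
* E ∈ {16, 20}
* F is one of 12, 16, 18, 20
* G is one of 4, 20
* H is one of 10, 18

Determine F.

B and C share exactly the 2 values {4, 10}; by pigeonhole those values go to them, so strike 4, 10 from A, D, G, H.
G's domain is down to {20}, so G = 20. Eliminate 20 elsewhere: E, F.
H has just one choice, so H = 18. Remove 18 from F.
E has just one choice, so E = 16. Eliminate 16 elsewhere: F.
So F = 12.

12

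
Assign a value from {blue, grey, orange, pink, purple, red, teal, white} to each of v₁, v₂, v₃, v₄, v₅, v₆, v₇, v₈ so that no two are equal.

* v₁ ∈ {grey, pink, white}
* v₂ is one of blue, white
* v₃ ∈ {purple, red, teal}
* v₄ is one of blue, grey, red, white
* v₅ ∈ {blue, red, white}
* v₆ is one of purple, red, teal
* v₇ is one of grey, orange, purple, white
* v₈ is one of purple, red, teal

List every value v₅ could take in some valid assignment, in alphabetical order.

blue, white

Among the 8 variables, orange fits only v₇ (and all 8 values in {blue, grey, orange, pink, purple, red, teal, white} must be used), so v₇ = orange.
The 7 still-open variables together cover exactly {blue, grey, pink, purple, red, teal, white} — 7 values for 7 variables — and pink appears only in v₁'s list, so v₁ = pink.
Among the 6 still-open variables, grey fits only v₄ (and all 6 values in {blue, grey, purple, red, teal, white} must be used), so v₄ = grey.
The 3 variables v₃, v₆, v₈ are confined to {purple, red, teal}, which locks those values in; drop them from v₅.
No further eliminations apply; v₅ can still be any of blue, white.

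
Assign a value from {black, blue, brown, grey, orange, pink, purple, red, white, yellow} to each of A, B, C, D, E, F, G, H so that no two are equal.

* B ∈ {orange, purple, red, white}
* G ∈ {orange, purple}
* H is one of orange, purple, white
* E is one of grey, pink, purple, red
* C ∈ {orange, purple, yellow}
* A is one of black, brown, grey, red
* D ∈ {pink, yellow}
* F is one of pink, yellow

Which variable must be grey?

E

D and F share exactly the 2 values {pink, yellow}; by pigeonhole those values go to them, so strike pink, yellow from C, E.
C and G share exactly the 2 values {orange, purple}; by pigeonhole those values go to them, so strike orange, purple from B, E, H.
H's domain is down to {white}, so H = white. Eliminate white elsewhere: B.
B's domain is down to {red}, so B = red. Remove red from A, E.
So grey goes to E.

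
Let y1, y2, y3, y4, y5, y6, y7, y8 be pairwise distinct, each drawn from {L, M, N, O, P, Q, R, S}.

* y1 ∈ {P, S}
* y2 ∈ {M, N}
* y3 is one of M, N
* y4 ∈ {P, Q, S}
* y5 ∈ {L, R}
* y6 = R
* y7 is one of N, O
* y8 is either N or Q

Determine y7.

y6's domain is down to {R}, so y6 = R. So y5 can't be R.
y5 must be L (only option left).
The 6 still-open variables draw from only 6 values {M, N, O, P, Q, S}, so each is used; only y7 can be O, hence y7 = O.

O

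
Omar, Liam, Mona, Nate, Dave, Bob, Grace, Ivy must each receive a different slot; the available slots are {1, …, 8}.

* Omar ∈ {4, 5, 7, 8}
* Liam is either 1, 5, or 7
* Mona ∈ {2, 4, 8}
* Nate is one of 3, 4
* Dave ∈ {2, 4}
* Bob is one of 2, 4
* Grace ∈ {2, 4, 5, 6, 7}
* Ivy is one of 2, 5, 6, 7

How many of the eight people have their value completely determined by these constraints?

3

The 8 variables draw from only 8 values {1, 2, 3, 4, 5, 6, 7, 8}, so each is used; only Liam can be 1, hence Liam = 1.
Among the 7 still-open variables, 3 fits only Nate (and all 7 values in {2, 3, 4, 5, 6, 7, 8} must be used), so Nate = 3.
Dave and Bob share exactly the 2 values {2, 4}; by pigeonhole those values go to them, so strike 2, 4 from Omar, Mona, Grace, Ivy.
Mona must be 8 (only option left). Strike 8 from Omar.
Determined: Liam=1, Mona=8, Nate=3. The other people each still have more than one consistent value. That makes 3.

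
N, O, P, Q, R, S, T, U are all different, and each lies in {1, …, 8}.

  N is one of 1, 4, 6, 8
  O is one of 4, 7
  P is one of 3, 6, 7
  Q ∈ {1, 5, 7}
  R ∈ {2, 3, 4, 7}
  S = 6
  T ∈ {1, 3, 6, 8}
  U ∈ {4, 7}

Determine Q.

S's domain is down to {6}, so S = 6. Strike 6 from N, P, T.
The 7 still-open variables together cover exactly {1, 2, 3, 4, 5, 7, 8} — 7 values for 7 variables — and 2 appears only in R's list, so R = 2.
The 6 still-open variables draw from only 6 values {1, 3, 4, 5, 7, 8}, so each is used; only Q can be 5, hence Q = 5.

5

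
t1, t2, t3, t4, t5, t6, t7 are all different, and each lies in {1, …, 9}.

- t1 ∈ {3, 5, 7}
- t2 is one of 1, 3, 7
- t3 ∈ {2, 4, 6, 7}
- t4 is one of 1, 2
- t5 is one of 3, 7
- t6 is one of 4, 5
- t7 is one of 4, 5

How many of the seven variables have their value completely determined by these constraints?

3

The 7 variables draw from only 7 values {1, 2, 3, 4, 5, 6, 7}, so each is used; only t3 can be 6, hence t3 = 6.
Among the 6 still-open variables, 2 fits only t4 (and all 6 values in {1, 2, 3, 4, 5, 7} must be used), so t4 = 2.
Among the 5 still-open variables, 1 fits only t2 (and all 5 values in {1, 3, 4, 5, 7} must be used), so t2 = 1.
t6 and t7 between them cover only {4, 5} — a naked pair. Remove those values from t1.
Determined: t2=1, t3=6, t4=2. The other variables each still have more than one consistent value. That makes 3.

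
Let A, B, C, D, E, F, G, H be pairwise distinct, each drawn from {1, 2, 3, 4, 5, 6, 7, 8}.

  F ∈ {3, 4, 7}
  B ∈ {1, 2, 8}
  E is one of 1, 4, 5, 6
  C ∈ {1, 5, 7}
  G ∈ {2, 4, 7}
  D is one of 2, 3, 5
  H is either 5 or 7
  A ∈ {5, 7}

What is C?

The 8 variables together cover exactly {1, 2, 3, 4, 5, 6, 7, 8} — 8 values for 8 variables — and 6 appears only in E's list, so E = 6.
The 7 still-open variables together cover exactly {1, 2, 3, 4, 5, 7, 8} — 7 values for 7 variables — and 8 appears only in B's list, so B = 8.
The 6 still-open variables draw from only 6 values {1, 2, 3, 4, 5, 7}, so each is used; only C can be 1, hence C = 1.

1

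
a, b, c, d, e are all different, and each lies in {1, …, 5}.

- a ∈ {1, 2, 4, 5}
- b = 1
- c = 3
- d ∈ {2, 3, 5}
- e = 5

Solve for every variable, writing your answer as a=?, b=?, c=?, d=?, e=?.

b must be 1 (only option left). So a can't be 1.
c's domain is down to {3}, so c = 3. So d can't be 3.
e must be 5 (only option left). Remove 5 from a, d.
That leaves d = 2. Remove 2 from a.
a must be 4 (only option left).

a=4, b=1, c=3, d=2, e=5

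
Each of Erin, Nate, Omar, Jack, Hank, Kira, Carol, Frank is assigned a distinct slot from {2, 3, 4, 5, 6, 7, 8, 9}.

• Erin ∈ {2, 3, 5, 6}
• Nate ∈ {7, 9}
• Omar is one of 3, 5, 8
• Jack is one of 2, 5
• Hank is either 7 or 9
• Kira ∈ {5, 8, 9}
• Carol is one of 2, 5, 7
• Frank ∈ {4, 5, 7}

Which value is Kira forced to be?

8

Among the 8 variables, 4 fits only Frank (and all 8 values in {2, 3, 4, 5, 6, 7, 8, 9} must be used), so Frank = 4.
The 7 still-open variables together cover exactly {2, 3, 5, 6, 7, 8, 9} — 7 values for 7 variables — and 6 appears only in Erin's list, so Erin = 6.
The 6 still-open variables together cover exactly {2, 3, 5, 7, 8, 9} — 6 values for 6 variables — and 3 appears only in Omar's list, so Omar = 3.
The 5 still-open variables together cover exactly {2, 5, 7, 8, 9} — 5 values for 5 variables — and 8 appears only in Kira's list, so Kira = 8.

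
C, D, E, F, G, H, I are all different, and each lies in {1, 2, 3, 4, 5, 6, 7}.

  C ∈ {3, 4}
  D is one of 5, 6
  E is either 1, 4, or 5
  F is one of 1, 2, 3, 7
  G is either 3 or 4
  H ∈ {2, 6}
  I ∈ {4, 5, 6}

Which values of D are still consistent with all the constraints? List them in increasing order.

5, 6

The 7 variables together cover exactly {1, 2, 3, 4, 5, 6, 7} — 7 values for 7 variables — and 7 appears only in F's list, so F = 7.
The 6 still-open variables draw from only 6 values {1, 2, 3, 4, 5, 6}, so each is used; only E can be 1, hence E = 1.
The 5 still-open variables together cover exactly {2, 3, 4, 5, 6} — 5 values for 5 variables — and 2 appears only in H's list, so H = 2.
C and G share exactly the 2 values {3, 4}; by pigeonhole those values go to them, so strike 3, 4 from I.
No further eliminations apply; D can still be any of 5, 6.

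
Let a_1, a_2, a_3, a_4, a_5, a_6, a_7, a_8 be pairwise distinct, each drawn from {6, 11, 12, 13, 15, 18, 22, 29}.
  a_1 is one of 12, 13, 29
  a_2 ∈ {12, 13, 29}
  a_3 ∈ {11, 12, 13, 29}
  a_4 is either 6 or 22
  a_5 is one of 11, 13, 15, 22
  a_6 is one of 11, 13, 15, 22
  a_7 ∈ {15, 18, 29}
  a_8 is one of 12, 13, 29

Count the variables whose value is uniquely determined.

The 8 variables together cover exactly {6, 11, 12, 13, 15, 18, 22, 29} — 8 values for 8 variables — and 6 appears only in a_4's list, so a_4 = 6.
Among the 7 still-open variables, 18 fits only a_7 (and all 7 values in {11, 12, 13, 15, 18, 22, 29} must be used), so a_7 = 18.
a_1, a_2, a_8 share exactly the 3 values {12, 13, 29}; by pigeonhole those values go to them, so strike 12, 13, 29 from a_3, a_5, a_6.
a_3 must be 11 (only option left). Remove 11 from a_5, a_6.
Determined: a_3=11, a_4=6, a_7=18. The other variables each still have more than one consistent value. That makes 3.

3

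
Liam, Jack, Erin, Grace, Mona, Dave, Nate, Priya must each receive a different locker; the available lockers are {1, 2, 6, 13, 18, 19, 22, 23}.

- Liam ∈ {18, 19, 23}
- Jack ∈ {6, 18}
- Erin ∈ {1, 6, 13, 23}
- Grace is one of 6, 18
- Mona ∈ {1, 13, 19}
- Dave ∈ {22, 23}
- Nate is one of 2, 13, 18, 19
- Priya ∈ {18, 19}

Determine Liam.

Among the 8 variables, 2 fits only Nate (and all 8 values in {1, 2, 6, 13, 18, 19, 22, 23} must be used), so Nate = 2.
Among the 7 still-open variables, 22 fits only Dave (and all 7 values in {1, 6, 13, 18, 19, 22, 23} must be used), so Dave = 22.
Jack and Grace share exactly the 2 values {6, 18}; by pigeonhole those values go to them, so strike 6, 18 from Liam, Erin, Priya.
Priya must be 19 (only option left). Eliminate 19 elsewhere: Liam, Mona.
So Liam = 23.

23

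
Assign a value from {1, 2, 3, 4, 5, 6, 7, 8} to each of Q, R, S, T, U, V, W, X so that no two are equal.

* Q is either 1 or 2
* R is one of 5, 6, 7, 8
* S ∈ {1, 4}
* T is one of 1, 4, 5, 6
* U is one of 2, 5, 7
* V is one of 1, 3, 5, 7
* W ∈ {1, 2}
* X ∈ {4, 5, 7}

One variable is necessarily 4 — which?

S

The 8 variables together cover exactly {1, 2, 3, 4, 5, 6, 7, 8} — 8 values for 8 variables — and 3 appears only in V's list, so V = 3.
The 7 still-open variables draw from only 7 values {1, 2, 4, 5, 6, 7, 8}, so each is used; only R can be 8, hence R = 8.
The 6 still-open variables draw from only 6 values {1, 2, 4, 5, 6, 7}, so each is used; only T can be 6, hence T = 6.
Q and W share exactly the 2 values {1, 2}; by pigeonhole those values go to them, so strike 1, 2 from S, U.
So 4 goes to S.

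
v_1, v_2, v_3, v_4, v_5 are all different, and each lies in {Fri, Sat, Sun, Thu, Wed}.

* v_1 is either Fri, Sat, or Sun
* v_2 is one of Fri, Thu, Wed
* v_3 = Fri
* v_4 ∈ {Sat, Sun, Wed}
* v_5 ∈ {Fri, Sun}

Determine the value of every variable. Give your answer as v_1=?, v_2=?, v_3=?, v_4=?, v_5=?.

v_3 must be Fri (only option left). So v_1, v_2, v_5 can't be Fri.
v_5 must be Sun (only option left). Eliminate Sun elsewhere: v_1, v_4.
v_1's domain is down to {Sat}, so v_1 = Sat. Strike Sat from v_4.
That leaves v_4 = Wed. Remove Wed from v_2.
v_2 must be Thu (only option left).

v_1=Sat, v_2=Thu, v_3=Fri, v_4=Wed, v_5=Sun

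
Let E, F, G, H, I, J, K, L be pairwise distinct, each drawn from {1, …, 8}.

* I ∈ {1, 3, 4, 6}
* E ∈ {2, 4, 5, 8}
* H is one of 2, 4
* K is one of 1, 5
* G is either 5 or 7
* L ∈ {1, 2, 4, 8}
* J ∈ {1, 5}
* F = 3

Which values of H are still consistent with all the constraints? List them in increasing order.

F has just one choice, so F = 3. So I can't be 3.
The 7 still-open variables draw from only 7 values {1, 2, 4, 5, 6, 7, 8}, so each is used; only I can be 6, hence I = 6.
Among the 6 still-open variables, 7 fits only G (and all 6 values in {1, 2, 4, 5, 7, 8} must be used), so G = 7.
J and K share exactly the 2 values {1, 5}; by pigeonhole those values go to them, so strike 1, 5 from E, L.
No further eliminations apply; H can still be any of 2, 4.

2, 4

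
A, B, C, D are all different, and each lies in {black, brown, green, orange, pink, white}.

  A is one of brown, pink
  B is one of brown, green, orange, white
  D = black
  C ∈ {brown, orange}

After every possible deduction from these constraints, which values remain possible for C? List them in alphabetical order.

brown, orange

D must be black (only option left).
No further eliminations apply; C can still be any of brown, orange.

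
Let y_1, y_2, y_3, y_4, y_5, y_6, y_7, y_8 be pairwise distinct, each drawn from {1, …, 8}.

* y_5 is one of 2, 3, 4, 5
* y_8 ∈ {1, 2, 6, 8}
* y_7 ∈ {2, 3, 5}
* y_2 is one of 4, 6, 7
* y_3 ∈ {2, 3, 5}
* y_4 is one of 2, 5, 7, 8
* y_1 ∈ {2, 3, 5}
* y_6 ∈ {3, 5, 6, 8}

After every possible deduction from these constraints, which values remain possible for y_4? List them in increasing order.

The 8 variables together cover exactly {1, 2, 3, 4, 5, 6, 7, 8} — 8 values for 8 variables — and 1 appears only in y_8's list, so y_8 = 1.
y_1, y_3, y_7 between them cover only {2, 3, 5} — a naked triple. Remove those values from y_4, y_5, y_6.
y_5 must be 4 (only option left). Eliminate 4 elsewhere: y_2.
No further eliminations apply; y_4 can still be any of 7, 8.

7, 8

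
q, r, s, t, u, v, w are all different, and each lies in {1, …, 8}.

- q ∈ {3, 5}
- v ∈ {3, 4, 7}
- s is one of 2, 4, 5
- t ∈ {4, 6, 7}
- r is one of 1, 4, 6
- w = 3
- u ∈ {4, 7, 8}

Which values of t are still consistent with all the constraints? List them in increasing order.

w's domain is down to {3}, so w = 3. Remove 3 from q, v.
q has just one choice, so q = 5. Strike 5 from s.
No further eliminations apply; t can still be any of 4, 6, 7.

4, 6, 7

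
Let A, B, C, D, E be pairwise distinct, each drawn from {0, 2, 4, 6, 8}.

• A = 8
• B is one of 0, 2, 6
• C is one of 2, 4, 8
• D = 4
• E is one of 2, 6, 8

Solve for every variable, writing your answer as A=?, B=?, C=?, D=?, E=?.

A's domain is down to {8}, so A = 8. Remove 8 from C, E.
D has just one choice, so D = 4. Eliminate 4 elsewhere: C.
C has just one choice, so C = 2. Strike 2 from B, E.
That leaves E = 6. So B can't be 6.
That leaves B = 0.

A=8, B=0, C=2, D=4, E=6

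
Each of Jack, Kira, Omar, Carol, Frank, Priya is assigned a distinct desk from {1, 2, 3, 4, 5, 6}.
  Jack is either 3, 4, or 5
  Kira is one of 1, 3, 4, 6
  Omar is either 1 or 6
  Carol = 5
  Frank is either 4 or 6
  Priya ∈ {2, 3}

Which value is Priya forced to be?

Carol's domain is down to {5}, so Carol = 5. So Jack can't be 5.
Among the 5 still-open variables, 2 fits only Priya (and all 5 values in {1, 2, 3, 4, 6} must be used), so Priya = 2.

2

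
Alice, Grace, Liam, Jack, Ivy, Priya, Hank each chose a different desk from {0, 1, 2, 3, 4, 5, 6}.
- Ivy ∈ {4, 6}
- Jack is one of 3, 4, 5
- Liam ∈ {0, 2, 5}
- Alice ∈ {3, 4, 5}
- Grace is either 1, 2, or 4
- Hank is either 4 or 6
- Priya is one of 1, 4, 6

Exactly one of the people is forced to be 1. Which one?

Among the 7 variables, 0 fits only Liam (and all 7 values in {0, 1, 2, 3, 4, 5, 6} must be used), so Liam = 0.
The 6 still-open variables draw from only 6 values {1, 2, 3, 4, 5, 6}, so each is used; only Grace can be 2, hence Grace = 2.
The 5 still-open variables together cover exactly {1, 3, 4, 5, 6} — 5 values for 5 variables — and 1 appears only in Priya's list, so Priya = 1.

Priya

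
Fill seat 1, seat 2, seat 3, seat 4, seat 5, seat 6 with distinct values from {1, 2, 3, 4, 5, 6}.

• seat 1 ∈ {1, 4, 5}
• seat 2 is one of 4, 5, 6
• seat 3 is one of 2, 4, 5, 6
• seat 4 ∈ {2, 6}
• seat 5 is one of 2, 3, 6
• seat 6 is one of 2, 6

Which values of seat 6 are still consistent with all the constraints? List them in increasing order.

2, 6

The 6 variables draw from only 6 values {1, 2, 3, 4, 5, 6}, so each is used; only seat 1 can be 1, hence seat 1 = 1.
Among the 5 still-open variables, 3 fits only seat 5 (and all 5 values in {2, 3, 4, 5, 6} must be used), so seat 5 = 3.
seat 4 and seat 6 share exactly the 2 values {2, 6}; by pigeonhole those values go to them, so strike 2, 6 from seat 2, seat 3.
No further eliminations apply; seat 6 can still be any of 2, 6.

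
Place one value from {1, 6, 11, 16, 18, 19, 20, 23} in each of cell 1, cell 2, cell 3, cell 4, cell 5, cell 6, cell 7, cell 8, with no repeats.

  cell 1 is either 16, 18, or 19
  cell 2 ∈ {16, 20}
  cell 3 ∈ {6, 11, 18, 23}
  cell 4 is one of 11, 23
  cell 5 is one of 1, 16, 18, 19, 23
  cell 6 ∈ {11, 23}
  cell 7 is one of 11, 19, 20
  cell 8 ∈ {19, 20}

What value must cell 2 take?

Among the 8 variables, 1 fits only cell 5 (and all 8 values in {1, 6, 11, 16, 18, 19, 20, 23} must be used), so cell 5 = 1.
The 7 still-open variables together cover exactly {6, 11, 16, 18, 19, 20, 23} — 7 values for 7 variables — and 6 appears only in cell 3's list, so cell 3 = 6.
Among the 6 still-open variables, 18 fits only cell 1 (and all 6 values in {11, 16, 18, 19, 20, 23} must be used), so cell 1 = 18.
Among the 5 still-open variables, 16 fits only cell 2 (and all 5 values in {11, 16, 19, 20, 23} must be used), so cell 2 = 16.

16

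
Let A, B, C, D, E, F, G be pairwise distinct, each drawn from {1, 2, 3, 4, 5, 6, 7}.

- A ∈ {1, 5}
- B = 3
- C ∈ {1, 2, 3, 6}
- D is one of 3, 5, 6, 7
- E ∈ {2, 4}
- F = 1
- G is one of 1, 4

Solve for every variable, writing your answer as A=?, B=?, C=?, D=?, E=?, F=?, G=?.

A=5, B=3, C=6, D=7, E=2, F=1, G=4

B's domain is down to {3}, so B = 3. Remove 3 from C, D.
F has just one choice, so F = 1. Remove 1 from A, C, G.
That leaves G = 4. Eliminate 4 elsewhere: E.
A must be 5 (only option left). So D can't be 5.
E has just one choice, so E = 2. Remove 2 from C.
C has just one choice, so C = 6. Eliminate 6 elsewhere: D.
D must be 7 (only option left).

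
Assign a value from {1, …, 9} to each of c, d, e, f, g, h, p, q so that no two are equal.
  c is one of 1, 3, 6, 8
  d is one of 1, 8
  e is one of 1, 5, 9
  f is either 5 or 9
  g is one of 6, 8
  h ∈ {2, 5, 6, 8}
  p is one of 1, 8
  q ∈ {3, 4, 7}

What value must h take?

2

d and p between them cover only {1, 8} — a naked pair. Remove those values from c, e, g, h.
g has just one choice, so g = 6. So c, h can't be 6.
That leaves c = 3. Remove 3 from q.
e and f share exactly the 2 values {5, 9}; by pigeonhole those values go to them, so strike 5, 9 from h.
So h = 2.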